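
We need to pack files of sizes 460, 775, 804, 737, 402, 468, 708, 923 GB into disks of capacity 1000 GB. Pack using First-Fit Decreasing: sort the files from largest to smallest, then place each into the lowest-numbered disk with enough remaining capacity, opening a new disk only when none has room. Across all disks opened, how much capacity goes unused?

Sorted descending: 923, 804, 775, 737, 708, 468, 460, 402.
disk 1: place 923 GB, 77 GB left
disk 2: place 804 GB, 196 GB left
disk 3: place 775 GB, 225 GB left
disk 4: place 737 GB, 263 GB left
disk 5: place 708 GB, 292 GB left
disk 6: place 468 GB, 532 GB left
disk 6: place 460 GB, 72 GB left
disk 7: place 402 GB, 598 GB left
7 disks × 1000 GB = 7000 GB; used 5277 GB; unused 1723 GB.

1723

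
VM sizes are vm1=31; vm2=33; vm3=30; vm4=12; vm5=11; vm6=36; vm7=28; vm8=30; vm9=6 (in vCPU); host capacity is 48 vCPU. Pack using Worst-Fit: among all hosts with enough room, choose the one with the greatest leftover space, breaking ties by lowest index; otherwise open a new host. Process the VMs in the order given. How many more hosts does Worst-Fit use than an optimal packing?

Worst-Fit: [31,11] [33] [30,12] [36] [28,6] [30] → 6 hosts.
6 VMs exceed 24 vCPU (half the capacity), and no two of those can share a host, so at least 6 hosts are needed.
So 6 is already optimal.

0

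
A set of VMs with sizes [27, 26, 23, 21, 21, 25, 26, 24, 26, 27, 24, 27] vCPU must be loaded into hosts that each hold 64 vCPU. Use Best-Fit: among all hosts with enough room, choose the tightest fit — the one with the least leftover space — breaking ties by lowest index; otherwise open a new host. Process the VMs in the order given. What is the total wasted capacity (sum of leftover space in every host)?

Put 27 vCPU in host 1; 37 vCPU remain.
Put 26 vCPU in host 1; 11 vCPU remain.
Put 23 vCPU in host 2; 41 vCPU remain.
Put 21 vCPU in host 2; 20 vCPU remain.
Put 21 vCPU in host 3; 43 vCPU remain.
Put 25 vCPU in host 3; 18 vCPU remain.
Put 26 vCPU in host 4; 38 vCPU remain.
Put 24 vCPU in host 4; 14 vCPU remain.
Put 26 vCPU in host 5; 38 vCPU remain.
Put 27 vCPU in host 5; 11 vCPU remain.
Put 24 vCPU in host 6; 40 vCPU remain.
Put 27 vCPU in host 6; 13 vCPU remain.
6 hosts × 64 vCPU = 384 vCPU; used 297 vCPU; unused 87 vCPU.

87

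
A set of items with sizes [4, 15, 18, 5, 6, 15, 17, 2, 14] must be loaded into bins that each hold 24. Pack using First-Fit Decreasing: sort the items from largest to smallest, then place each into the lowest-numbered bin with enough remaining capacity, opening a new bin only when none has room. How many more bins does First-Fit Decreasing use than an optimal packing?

0

First-Fit Decreasing: [18,6] [17,5,2] [15,4] [15] [14] → 5 bins.
5 items exceed 12 (half the capacity), and no two of those can share a bin, so at least 5 bins are needed.
So 5 is already optimal.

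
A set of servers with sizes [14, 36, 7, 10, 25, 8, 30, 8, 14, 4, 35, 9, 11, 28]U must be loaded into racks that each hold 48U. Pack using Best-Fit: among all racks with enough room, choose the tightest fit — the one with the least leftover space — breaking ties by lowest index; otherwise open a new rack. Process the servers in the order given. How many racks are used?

rack 1: place 14U, 34U left
rack 2: place 36U, 12U left
rack 2: place 7U, 5U left
rack 1: place 10U, 24U left
rack 3: place 25U, 23U left
rack 3: place 8U, 15U left
rack 4: place 30U, 18U left
rack 3: place 8U, 7U left
rack 4: place 14U, 4U left
rack 4: place 4U, 0U left
rack 5: place 35U, 13U left
rack 5: place 9U, 4U left
rack 1: place 11U, 13U left
rack 6: place 28U, 20U left

6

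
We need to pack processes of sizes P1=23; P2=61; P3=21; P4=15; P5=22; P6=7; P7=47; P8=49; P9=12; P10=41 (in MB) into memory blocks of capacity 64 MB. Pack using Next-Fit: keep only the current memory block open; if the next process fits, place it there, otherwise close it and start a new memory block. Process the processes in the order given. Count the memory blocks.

6

P1 (23 MB) → memory block 1 (remaining 41 MB)
P2 (61 MB) → memory block 2 (remaining 3 MB)
P3 (21 MB) → memory block 3 (remaining 43 MB)
P4 (15 MB) → memory block 3 (remaining 28 MB)
P5 (22 MB) → memory block 3 (remaining 6 MB)
P6 (7 MB) → memory block 4 (remaining 57 MB)
P7 (47 MB) → memory block 4 (remaining 10 MB)
P8 (49 MB) → memory block 5 (remaining 15 MB)
P9 (12 MB) → memory block 5 (remaining 3 MB)
P10 (41 MB) → memory block 6 (remaining 23 MB)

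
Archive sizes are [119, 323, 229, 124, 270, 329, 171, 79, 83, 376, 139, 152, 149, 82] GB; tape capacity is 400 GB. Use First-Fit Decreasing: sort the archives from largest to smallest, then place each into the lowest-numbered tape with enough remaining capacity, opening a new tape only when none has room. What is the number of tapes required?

Sorted descending: 376, 329, 323, 270, 229, 171, 152, 149, 139, 124, 119, 83, 82, 79.
376 GB → tape 1 (remaining 24 GB)
329 GB → tape 2 (remaining 71 GB)
323 GB → tape 3 (remaining 77 GB)
270 GB → tape 4 (remaining 130 GB)
229 GB → tape 5 (remaining 171 GB)
171 GB → tape 5 (remaining 0 GB)
152 GB → tape 6 (remaining 248 GB)
149 GB → tape 6 (remaining 99 GB)
139 GB → tape 7 (remaining 261 GB)
124 GB → tape 4 (remaining 6 GB)
119 GB → tape 7 (remaining 142 GB)
83 GB → tape 6 (remaining 16 GB)
82 GB → tape 7 (remaining 60 GB)
79 GB → tape 8 (remaining 321 GB)

8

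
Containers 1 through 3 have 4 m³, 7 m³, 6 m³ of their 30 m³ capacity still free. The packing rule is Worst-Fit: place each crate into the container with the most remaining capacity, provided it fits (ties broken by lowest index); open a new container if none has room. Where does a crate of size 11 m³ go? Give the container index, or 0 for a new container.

No container has ≥ 11 m³ free, so a new container is opened.

0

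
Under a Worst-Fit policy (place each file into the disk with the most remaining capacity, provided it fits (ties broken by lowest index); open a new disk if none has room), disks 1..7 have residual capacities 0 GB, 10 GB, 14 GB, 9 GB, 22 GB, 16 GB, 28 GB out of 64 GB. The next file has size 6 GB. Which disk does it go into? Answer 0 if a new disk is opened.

Disks with room: disk 2 (10 GB), disk 3 (14 GB), disk 4 (9 GB), disk 5 (22 GB), disk 6 (16 GB), disk 7 (28 GB).
Most room is disk 7 with 28 GB free.

7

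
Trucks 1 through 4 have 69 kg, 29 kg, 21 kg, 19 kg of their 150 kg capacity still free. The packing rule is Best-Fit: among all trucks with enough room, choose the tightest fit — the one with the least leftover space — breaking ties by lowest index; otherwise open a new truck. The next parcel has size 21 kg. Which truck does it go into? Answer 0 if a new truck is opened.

3

Trucks with room: truck 1 (69 kg), truck 2 (29 kg), truck 3 (21 kg).
Tightest fit is truck 3 with 21 kg free.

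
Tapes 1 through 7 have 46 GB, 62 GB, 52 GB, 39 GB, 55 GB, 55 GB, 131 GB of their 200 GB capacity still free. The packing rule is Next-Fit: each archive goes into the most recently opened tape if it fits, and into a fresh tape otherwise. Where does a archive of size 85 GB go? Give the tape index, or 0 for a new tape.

Next-Fit only looks at tape 7, which has 131 GB free.
85 GB fits there.

7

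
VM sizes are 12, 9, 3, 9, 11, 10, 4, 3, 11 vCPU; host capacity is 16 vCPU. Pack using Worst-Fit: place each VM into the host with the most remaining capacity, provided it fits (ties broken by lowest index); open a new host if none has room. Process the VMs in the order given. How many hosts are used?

host 1: place 12 vCPU, 4 vCPU left
host 2: place 9 vCPU, 7 vCPU left
host 2: place 3 vCPU, 4 vCPU left
host 3: place 9 vCPU, 7 vCPU left
host 4: place 11 vCPU, 5 vCPU left
host 5: place 10 vCPU, 6 vCPU left
host 3: place 4 vCPU, 3 vCPU left
host 5: place 3 vCPU, 3 vCPU left
host 6: place 11 vCPU, 5 vCPU left

6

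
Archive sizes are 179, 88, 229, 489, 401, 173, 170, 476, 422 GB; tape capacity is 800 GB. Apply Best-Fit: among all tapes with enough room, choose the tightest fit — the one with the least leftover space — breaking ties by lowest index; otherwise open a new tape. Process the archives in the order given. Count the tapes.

Put 179 GB in tape 1; 621 GB remain.
Put 88 GB in tape 1; 533 GB remain.
Put 229 GB in tape 1; 304 GB remain.
Put 489 GB in tape 2; 311 GB remain.
Put 401 GB in tape 3; 399 GB remain.
Put 173 GB in tape 1; 131 GB remain.
Put 170 GB in tape 2; 141 GB remain.
Put 476 GB in tape 4; 324 GB remain.
Put 422 GB in tape 5; 378 GB remain.

5 tapes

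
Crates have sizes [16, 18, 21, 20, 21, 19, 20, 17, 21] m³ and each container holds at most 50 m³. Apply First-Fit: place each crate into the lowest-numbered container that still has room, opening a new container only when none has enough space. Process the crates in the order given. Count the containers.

16 m³ → container 1 (remaining 34 m³)
18 m³ → container 1 (remaining 16 m³)
21 m³ → container 2 (remaining 29 m³)
20 m³ → container 2 (remaining 9 m³)
21 m³ → container 3 (remaining 29 m³)
19 m³ → container 3 (remaining 10 m³)
20 m³ → container 4 (remaining 30 m³)
17 m³ → container 4 (remaining 13 m³)
21 m³ → container 5 (remaining 29 m³)
Final containers: [16,18] [21,20] [21,19] [20,17] [21].

5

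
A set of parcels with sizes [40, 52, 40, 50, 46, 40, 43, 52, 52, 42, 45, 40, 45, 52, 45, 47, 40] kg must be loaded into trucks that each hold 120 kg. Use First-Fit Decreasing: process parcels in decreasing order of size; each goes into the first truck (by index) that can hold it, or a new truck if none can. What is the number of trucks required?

Sorted descending: 52, 52, 52, 52, 50, 47, 46, 45, 45, 45, 43, 42, 40, 40, 40, 40, 40.
Put 52 kg in truck 1; 68 kg remain.
Put 52 kg in truck 1; 16 kg remain.
Put 52 kg in truck 2; 68 kg remain.
Put 52 kg in truck 2; 16 kg remain.
Put 50 kg in truck 3; 70 kg remain.
Put 47 kg in truck 3; 23 kg remain.
Put 46 kg in truck 4; 74 kg remain.
Put 45 kg in truck 4; 29 kg remain.
Put 45 kg in truck 5; 75 kg remain.
Put 45 kg in truck 5; 30 kg remain.
Put 43 kg in truck 6; 77 kg remain.
Put 42 kg in truck 6; 35 kg remain.
Put 40 kg in truck 7; 80 kg remain.
Put 40 kg in truck 7; 40 kg remain.
Put 40 kg in truck 7; 0 kg remain.
Put 40 kg in truck 8; 80 kg remain.
Put 40 kg in truck 8; 40 kg remain.

8 trucks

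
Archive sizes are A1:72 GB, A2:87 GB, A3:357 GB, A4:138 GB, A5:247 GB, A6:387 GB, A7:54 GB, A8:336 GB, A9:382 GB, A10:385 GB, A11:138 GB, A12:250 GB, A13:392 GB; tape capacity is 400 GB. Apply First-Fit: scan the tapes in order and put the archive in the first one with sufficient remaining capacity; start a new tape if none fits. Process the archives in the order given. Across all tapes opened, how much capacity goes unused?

tape 1: place A1 (72 GB), 328 GB left
tape 1: place A2 (87 GB), 241 GB left
tape 2: place A3 (357 GB), 43 GB left
tape 1: place A4 (138 GB), 103 GB left
tape 3: place A5 (247 GB), 153 GB left
tape 4: place A6 (387 GB), 13 GB left
tape 1: place A7 (54 GB), 49 GB left
tape 5: place A8 (336 GB), 64 GB left
tape 6: place A9 (382 GB), 18 GB left
tape 7: place A10 (385 GB), 15 GB left
tape 3: place A11 (138 GB), 15 GB left
tape 8: place A12 (250 GB), 150 GB left
tape 9: place A13 (392 GB), 8 GB left
9 tapes × 400 GB = 3600 GB; used 3225 GB; unused 375 GB.

375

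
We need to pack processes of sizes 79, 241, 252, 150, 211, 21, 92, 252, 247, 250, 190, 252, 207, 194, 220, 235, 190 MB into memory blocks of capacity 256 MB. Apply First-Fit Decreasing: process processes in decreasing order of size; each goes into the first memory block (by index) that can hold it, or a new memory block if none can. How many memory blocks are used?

15

Sorted descending: 252, 252, 252, 250, 247, 241, 235, 220, 211, 207, 194, 190, 190, 150, 92, 79, 21.
memory block 1: place 252 MB, 4 MB left
memory block 2: place 252 MB, 4 MB left
memory block 3: place 252 MB, 4 MB left
memory block 4: place 250 MB, 6 MB left
memory block 5: place 247 MB, 9 MB left
memory block 6: place 241 MB, 15 MB left
memory block 7: place 235 MB, 21 MB left
memory block 8: place 220 MB, 36 MB left
memory block 9: place 211 MB, 45 MB left
memory block 10: place 207 MB, 49 MB left
memory block 11: place 194 MB, 62 MB left
memory block 12: place 190 MB, 66 MB left
memory block 13: place 190 MB, 66 MB left
memory block 14: place 150 MB, 106 MB left
memory block 14: place 92 MB, 14 MB left
memory block 15: place 79 MB, 177 MB left
memory block 7: place 21 MB, 0 MB left
Final memory blocks: [252] [252] [252] [250] [247] [241] [235,21] [220] [211] [207] [194] [190] [190] [150,92] [79].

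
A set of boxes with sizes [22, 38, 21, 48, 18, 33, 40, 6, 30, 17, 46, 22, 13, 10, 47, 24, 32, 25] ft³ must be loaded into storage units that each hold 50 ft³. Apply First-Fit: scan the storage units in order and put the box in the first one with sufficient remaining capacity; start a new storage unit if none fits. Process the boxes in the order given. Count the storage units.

11

22 ft³ → storage unit 1 (remaining 28 ft³)
38 ft³ → storage unit 2 (remaining 12 ft³)
21 ft³ → storage unit 1 (remaining 7 ft³)
48 ft³ → storage unit 3 (remaining 2 ft³)
18 ft³ → storage unit 4 (remaining 32 ft³)
33 ft³ → storage unit 5 (remaining 17 ft³)
40 ft³ → storage unit 6 (remaining 10 ft³)
6 ft³ → storage unit 1 (remaining 1 ft³)
30 ft³ → storage unit 4 (remaining 2 ft³)
17 ft³ → storage unit 5 (remaining 0 ft³)
46 ft³ → storage unit 7 (remaining 4 ft³)
22 ft³ → storage unit 8 (remaining 28 ft³)
13 ft³ → storage unit 8 (remaining 15 ft³)
10 ft³ → storage unit 2 (remaining 2 ft³)
47 ft³ → storage unit 9 (remaining 3 ft³)
24 ft³ → storage unit 10 (remaining 26 ft³)
32 ft³ → storage unit 11 (remaining 18 ft³)
25 ft³ → storage unit 10 (remaining 1 ft³)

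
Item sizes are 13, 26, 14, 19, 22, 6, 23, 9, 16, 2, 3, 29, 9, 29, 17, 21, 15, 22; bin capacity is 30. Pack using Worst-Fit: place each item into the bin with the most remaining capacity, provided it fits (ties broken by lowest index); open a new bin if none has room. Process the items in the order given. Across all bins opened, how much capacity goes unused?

Put 13 in bin 1; 17 remain.
Put 26 in bin 2; 4 remain.
Put 14 in bin 1; 3 remain.
Put 19 in bin 3; 11 remain.
Put 22 in bin 4; 8 remain.
Put 6 in bin 3; 5 remain.
Put 23 in bin 5; 7 remain.
Put 9 in bin 6; 21 remain.
Put 16 in bin 6; 5 remain.
Put 2 in bin 4; 6 remain.
Put 3 in bin 5; 4 remain.
Put 29 in bin 7; 1 remain.
Put 9 in bin 8; 21 remain.
Put 29 in bin 9; 1 remain.
Put 17 in bin 8; 4 remain.
Put 21 in bin 10; 9 remain.
Put 15 in bin 11; 15 remain.
Put 22 in bin 12; 8 remain.
12 bins × 30 = 360; used 295; unused 65.

65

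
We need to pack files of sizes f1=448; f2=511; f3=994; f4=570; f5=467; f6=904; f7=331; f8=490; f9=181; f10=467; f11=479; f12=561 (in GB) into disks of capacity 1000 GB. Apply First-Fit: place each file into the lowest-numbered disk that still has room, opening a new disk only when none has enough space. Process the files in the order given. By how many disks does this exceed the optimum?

1

First-Fit: [448,511] [994] [570,331] [467,490] [904] [181,467] [479] [561] → 8 disks.
Total size 6403 GB; any packing needs at least ⌈6403/1000⌉ = 7 disks.
An optimal packing achieves that bound: [994] [904] [570,331] [561,181] [511,479] [490,467] [467,448] → 7 disks.
Excess: 8 − 7 = 1.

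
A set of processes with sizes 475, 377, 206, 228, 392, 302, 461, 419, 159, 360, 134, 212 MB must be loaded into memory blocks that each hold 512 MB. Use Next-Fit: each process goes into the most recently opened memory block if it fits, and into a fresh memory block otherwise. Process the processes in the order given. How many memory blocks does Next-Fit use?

10

475 MB → memory block 1 (remaining 37 MB)
377 MB → memory block 2 (remaining 135 MB)
206 MB → memory block 3 (remaining 306 MB)
228 MB → memory block 3 (remaining 78 MB)
392 MB → memory block 4 (remaining 120 MB)
302 MB → memory block 5 (remaining 210 MB)
461 MB → memory block 6 (remaining 51 MB)
419 MB → memory block 7 (remaining 93 MB)
159 MB → memory block 8 (remaining 353 MB)
360 MB → memory block 9 (remaining 152 MB)
134 MB → memory block 9 (remaining 18 MB)
212 MB → memory block 10 (remaining 300 MB)
Final memory blocks: [475] [377] [206,228] [392] [302] [461] [419] [159] [360,134] [212].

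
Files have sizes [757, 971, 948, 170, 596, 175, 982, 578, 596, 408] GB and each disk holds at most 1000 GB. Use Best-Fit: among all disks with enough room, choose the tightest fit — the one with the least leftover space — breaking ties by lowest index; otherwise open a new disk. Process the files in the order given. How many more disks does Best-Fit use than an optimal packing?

0

Best-Fit: [757,170] [971] [948] [596,175] [982] [578,408] [596] → 7 disks.
Total size 6181 GB; any packing needs at least ⌈6181/1000⌉ = 7 disks.
So 7 is already optimal.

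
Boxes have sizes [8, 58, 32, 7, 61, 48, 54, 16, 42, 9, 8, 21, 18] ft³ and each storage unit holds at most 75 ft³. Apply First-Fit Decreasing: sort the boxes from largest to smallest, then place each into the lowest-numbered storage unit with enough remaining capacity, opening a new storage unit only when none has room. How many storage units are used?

6

Sorted descending: 61, 58, 54, 48, 42, 32, 21, 18, 16, 9, 8, 8, 7.
storage unit 1: place 61 ft³, 14 ft³ left
storage unit 2: place 58 ft³, 17 ft³ left
storage unit 3: place 54 ft³, 21 ft³ left
storage unit 4: place 48 ft³, 27 ft³ left
storage unit 5: place 42 ft³, 33 ft³ left
storage unit 5: place 32 ft³, 1 ft³ left
storage unit 3: place 21 ft³, 0 ft³ left
storage unit 4: place 18 ft³, 9 ft³ left
storage unit 2: place 16 ft³, 1 ft³ left
storage unit 1: place 9 ft³, 5 ft³ left
storage unit 4: place 8 ft³, 1 ft³ left
storage unit 6: place 8 ft³, 67 ft³ left
storage unit 6: place 7 ft³, 60 ft³ left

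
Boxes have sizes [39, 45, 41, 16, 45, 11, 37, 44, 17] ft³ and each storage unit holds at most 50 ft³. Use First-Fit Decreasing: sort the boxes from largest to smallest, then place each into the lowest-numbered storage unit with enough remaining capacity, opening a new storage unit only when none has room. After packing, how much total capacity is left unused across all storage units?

55

Sorted descending: 45, 45, 44, 41, 39, 37, 17, 16, 11.
Put 45 ft³ in storage unit 1; 5 ft³ remain.
Put 45 ft³ in storage unit 2; 5 ft³ remain.
Put 44 ft³ in storage unit 3; 6 ft³ remain.
Put 41 ft³ in storage unit 4; 9 ft³ remain.
Put 39 ft³ in storage unit 5; 11 ft³ remain.
Put 37 ft³ in storage unit 6; 13 ft³ remain.
Put 17 ft³ in storage unit 7; 33 ft³ remain.
Put 16 ft³ in storage unit 7; 17 ft³ remain.
Put 11 ft³ in storage unit 5; 0 ft³ remain.
7 storage units × 50 ft³ = 350 ft³; used 295 ft³; unused 55 ft³.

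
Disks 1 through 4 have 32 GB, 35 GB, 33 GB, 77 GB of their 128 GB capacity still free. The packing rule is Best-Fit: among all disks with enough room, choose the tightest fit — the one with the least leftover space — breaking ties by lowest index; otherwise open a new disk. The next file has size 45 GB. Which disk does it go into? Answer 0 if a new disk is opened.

Disks with room: disk 4 (77 GB).
Tightest fit is disk 4 with 77 GB free.

4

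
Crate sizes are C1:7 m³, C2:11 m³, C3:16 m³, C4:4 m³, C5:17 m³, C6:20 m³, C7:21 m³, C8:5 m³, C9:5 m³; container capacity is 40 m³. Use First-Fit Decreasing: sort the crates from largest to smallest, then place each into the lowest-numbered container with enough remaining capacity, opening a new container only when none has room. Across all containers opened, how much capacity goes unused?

Sorted descending: 21, 20, 17, 16, 11, 7, 5, 5, 4.
Put 21 m³ in container 1; 19 m³ remain.
Put 20 m³ in container 2; 20 m³ remain.
Put 17 m³ in container 1; 2 m³ remain.
Put 16 m³ in container 2; 4 m³ remain.
Put 11 m³ in container 3; 29 m³ remain.
Put 7 m³ in container 3; 22 m³ remain.
Put 5 m³ in container 3; 17 m³ remain.
Put 5 m³ in container 3; 12 m³ remain.
Put 4 m³ in container 2; 0 m³ remain.
3 containers × 40 m³ = 120 m³; used 106 m³; unused 14 m³.

14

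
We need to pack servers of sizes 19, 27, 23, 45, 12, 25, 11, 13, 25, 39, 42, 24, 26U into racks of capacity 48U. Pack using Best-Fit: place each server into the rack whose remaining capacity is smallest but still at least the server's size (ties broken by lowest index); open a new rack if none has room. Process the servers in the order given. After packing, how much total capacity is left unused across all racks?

19U → rack 1 (remaining 29U)
27U → rack 1 (remaining 2U)
23U → rack 2 (remaining 25U)
45U → rack 3 (remaining 3U)
12U → rack 2 (remaining 13U)
25U → rack 4 (remaining 23U)
11U → rack 2 (remaining 2U)
13U → rack 4 (remaining 10U)
25U → rack 5 (remaining 23U)
39U → rack 6 (remaining 9U)
42U → rack 7 (remaining 6U)
24U → rack 8 (remaining 24U)
26U → rack 9 (remaining 22U)
9 racks × 48U = 432U; used 331U; unused 101U.

101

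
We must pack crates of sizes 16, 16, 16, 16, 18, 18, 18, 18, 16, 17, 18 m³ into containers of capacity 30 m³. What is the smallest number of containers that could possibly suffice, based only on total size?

Total size = 16 + 16 + 16 + 16 + 18 + 18 + 18 + 18 + 16 + 17 + 18 = 187 m³.
⌈187 / 30⌉ = 7.

7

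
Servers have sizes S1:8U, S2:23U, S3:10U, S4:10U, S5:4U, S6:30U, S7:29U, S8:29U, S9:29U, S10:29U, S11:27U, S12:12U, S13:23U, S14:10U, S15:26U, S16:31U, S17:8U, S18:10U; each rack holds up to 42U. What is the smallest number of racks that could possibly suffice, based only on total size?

9 racks

Total size = 8 + 23 + 10 + 10 + 4 + 30 + 29 + 29 + 29 + 29 + 27 + 12 + 23 + 10 + 26 + 31 + 8 + 10 = 348U.
⌈348 / 42⌉ = 9.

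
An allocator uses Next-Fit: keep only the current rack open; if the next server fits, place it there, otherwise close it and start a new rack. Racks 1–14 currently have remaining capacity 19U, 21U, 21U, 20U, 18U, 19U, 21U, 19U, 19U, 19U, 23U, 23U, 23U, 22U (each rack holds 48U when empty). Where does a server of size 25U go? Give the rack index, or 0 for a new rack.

Next-Fit only looks at rack 14, which has 22U free.
25U does not fit, so a new rack is opened.

0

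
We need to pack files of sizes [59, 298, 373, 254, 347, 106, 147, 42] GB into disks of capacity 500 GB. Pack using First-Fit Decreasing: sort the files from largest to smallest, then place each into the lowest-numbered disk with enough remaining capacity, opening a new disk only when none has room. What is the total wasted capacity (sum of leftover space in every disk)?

Sorted descending: 373, 347, 298, 254, 147, 106, 59, 42.
disk 1: place 373 GB, 127 GB left
disk 2: place 347 GB, 153 GB left
disk 3: place 298 GB, 202 GB left
disk 4: place 254 GB, 246 GB left
disk 2: place 147 GB, 6 GB left
disk 1: place 106 GB, 21 GB left
disk 3: place 59 GB, 143 GB left
disk 3: place 42 GB, 101 GB left
4 disks × 500 GB = 2000 GB; used 1626 GB; unused 374 GB.

374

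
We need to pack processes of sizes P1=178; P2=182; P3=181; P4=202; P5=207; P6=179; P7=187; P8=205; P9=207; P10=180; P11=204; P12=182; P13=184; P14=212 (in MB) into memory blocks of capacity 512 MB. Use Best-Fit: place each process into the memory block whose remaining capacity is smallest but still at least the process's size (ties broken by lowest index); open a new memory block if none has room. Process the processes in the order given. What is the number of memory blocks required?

P1 (178 MB) → memory block 1 (remaining 334 MB)
P2 (182 MB) → memory block 1 (remaining 152 MB)
P3 (181 MB) → memory block 2 (remaining 331 MB)
P4 (202 MB) → memory block 2 (remaining 129 MB)
P5 (207 MB) → memory block 3 (remaining 305 MB)
P6 (179 MB) → memory block 3 (remaining 126 MB)
P7 (187 MB) → memory block 4 (remaining 325 MB)
P8 (205 MB) → memory block 4 (remaining 120 MB)
P9 (207 MB) → memory block 5 (remaining 305 MB)
P10 (180 MB) → memory block 5 (remaining 125 MB)
P11 (204 MB) → memory block 6 (remaining 308 MB)
P12 (182 MB) → memory block 6 (remaining 126 MB)
P13 (184 MB) → memory block 7 (remaining 328 MB)
P14 (212 MB) → memory block 7 (remaining 116 MB)
Final memory blocks: [178,182] [181,202] [207,179] [187,205] [207,180] [204,182] [184,212].

7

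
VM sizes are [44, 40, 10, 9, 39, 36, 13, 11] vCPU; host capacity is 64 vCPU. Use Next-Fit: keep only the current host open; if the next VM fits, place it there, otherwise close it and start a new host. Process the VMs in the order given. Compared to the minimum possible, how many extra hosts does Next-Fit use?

0

Next-Fit: [44] [40,10,9] [39] [36,13,11] → 4 hosts.
Total size 202 vCPU; any packing needs at least ⌈202/64⌉ = 4 hosts.
So 4 is already optimal.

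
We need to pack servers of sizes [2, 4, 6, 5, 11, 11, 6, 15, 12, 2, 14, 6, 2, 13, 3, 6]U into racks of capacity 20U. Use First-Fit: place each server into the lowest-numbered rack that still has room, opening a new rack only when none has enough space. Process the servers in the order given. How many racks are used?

7

rack 1: place 2U, 18U left
rack 1: place 4U, 14U left
rack 1: place 6U, 8U left
rack 1: place 5U, 3U left
rack 2: place 11U, 9U left
rack 3: place 11U, 9U left
rack 2: place 6U, 3U left
rack 4: place 15U, 5U left
rack 5: place 12U, 8U left
rack 1: place 2U, 1U left
rack 6: place 14U, 6U left
rack 3: place 6U, 3U left
rack 2: place 2U, 1U left
rack 7: place 13U, 7U left
rack 3: place 3U, 0U left
rack 5: place 6U, 2U left
Final racks: [2,4,6,5,2] [11,6,2] [11,6,3] [15] [12,6] [14] [13].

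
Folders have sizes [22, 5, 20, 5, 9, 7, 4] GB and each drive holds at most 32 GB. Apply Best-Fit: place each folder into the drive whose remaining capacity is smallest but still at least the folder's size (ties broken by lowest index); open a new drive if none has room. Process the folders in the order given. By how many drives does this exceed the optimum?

Best-Fit: [22,5,5] [20,9] [7,4] → 3 drives.
Total size 72 GB; any packing needs at least ⌈72/32⌉ = 3 drives.
So 3 is already optimal.

0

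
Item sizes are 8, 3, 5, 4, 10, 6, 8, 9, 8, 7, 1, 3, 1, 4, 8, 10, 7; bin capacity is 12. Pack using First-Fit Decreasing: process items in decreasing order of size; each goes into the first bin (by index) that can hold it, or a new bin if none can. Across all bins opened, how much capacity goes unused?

Sorted descending: 10, 10, 9, 8, 8, 8, 8, 7, 7, 6, 5, 4, 4, 3, 3, 1, 1.
Put 10 in bin 1; 2 remain.
Put 10 in bin 2; 2 remain.
Put 9 in bin 3; 3 remain.
Put 8 in bin 4; 4 remain.
Put 8 in bin 5; 4 remain.
Put 8 in bin 6; 4 remain.
Put 8 in bin 7; 4 remain.
Put 7 in bin 8; 5 remain.
Put 7 in bin 9; 5 remain.
Put 6 in bin 10; 6 remain.
Put 5 in bin 8; 0 remain.
Put 4 in bin 4; 0 remain.
Put 4 in bin 5; 0 remain.
Put 3 in bin 3; 0 remain.
Put 3 in bin 6; 1 remain.
Put 1 in bin 1; 1 remain.
Put 1 in bin 1; 0 remain.
10 bins × 12 = 120; used 102; unused 18.

18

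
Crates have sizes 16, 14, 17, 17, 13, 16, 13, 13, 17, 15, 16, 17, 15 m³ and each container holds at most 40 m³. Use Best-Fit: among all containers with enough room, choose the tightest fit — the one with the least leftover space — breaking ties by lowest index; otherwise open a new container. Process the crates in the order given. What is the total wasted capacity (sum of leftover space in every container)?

81

container 1: place 16 m³, 24 m³ left
container 1: place 14 m³, 10 m³ left
container 2: place 17 m³, 23 m³ left
container 2: place 17 m³, 6 m³ left
container 3: place 13 m³, 27 m³ left
container 3: place 16 m³, 11 m³ left
container 4: place 13 m³, 27 m³ left
container 4: place 13 m³, 14 m³ left
container 5: place 17 m³, 23 m³ left
container 5: place 15 m³, 8 m³ left
container 6: place 16 m³, 24 m³ left
container 6: place 17 m³, 7 m³ left
container 7: place 15 m³, 25 m³ left
7 containers × 40 m³ = 280 m³; used 199 m³; unused 81 m³.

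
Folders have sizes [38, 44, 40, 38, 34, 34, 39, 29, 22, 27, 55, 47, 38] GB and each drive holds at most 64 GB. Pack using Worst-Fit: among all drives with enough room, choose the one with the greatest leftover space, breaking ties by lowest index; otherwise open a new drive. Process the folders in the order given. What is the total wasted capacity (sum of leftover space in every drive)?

219

Put 38 GB in drive 1; 26 GB remain.
Put 44 GB in drive 2; 20 GB remain.
Put 40 GB in drive 3; 24 GB remain.
Put 38 GB in drive 4; 26 GB remain.
Put 34 GB in drive 5; 30 GB remain.
Put 34 GB in drive 6; 30 GB remain.
Put 39 GB in drive 7; 25 GB remain.
Put 29 GB in drive 5; 1 GB remain.
Put 22 GB in drive 6; 8 GB remain.
Put 27 GB in drive 8; 37 GB remain.
Put 55 GB in drive 9; 9 GB remain.
Put 47 GB in drive 10; 17 GB remain.
Put 38 GB in drive 11; 26 GB remain.
11 drives × 64 GB = 704 GB; used 485 GB; unused 219 GB.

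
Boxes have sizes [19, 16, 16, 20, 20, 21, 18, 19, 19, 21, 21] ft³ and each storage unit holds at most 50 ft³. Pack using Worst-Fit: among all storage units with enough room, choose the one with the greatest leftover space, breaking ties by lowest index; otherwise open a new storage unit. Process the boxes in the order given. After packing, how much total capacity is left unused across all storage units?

90

storage unit 1: place 19 ft³, 31 ft³ left
storage unit 1: place 16 ft³, 15 ft³ left
storage unit 2: place 16 ft³, 34 ft³ left
storage unit 2: place 20 ft³, 14 ft³ left
storage unit 3: place 20 ft³, 30 ft³ left
storage unit 3: place 21 ft³, 9 ft³ left
storage unit 4: place 18 ft³, 32 ft³ left
storage unit 4: place 19 ft³, 13 ft³ left
storage unit 5: place 19 ft³, 31 ft³ left
storage unit 5: place 21 ft³, 10 ft³ left
storage unit 6: place 21 ft³, 29 ft³ left
6 storage units × 50 ft³ = 300 ft³; used 210 ft³; unused 90 ft³.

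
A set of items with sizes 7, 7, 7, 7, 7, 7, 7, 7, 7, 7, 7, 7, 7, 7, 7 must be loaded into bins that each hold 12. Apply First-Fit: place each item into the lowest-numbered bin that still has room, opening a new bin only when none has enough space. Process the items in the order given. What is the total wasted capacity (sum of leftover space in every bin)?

75

bin 1: place 7, 5 left
bin 2: place 7, 5 left
bin 3: place 7, 5 left
bin 4: place 7, 5 left
bin 5: place 7, 5 left
bin 6: place 7, 5 left
bin 7: place 7, 5 left
bin 8: place 7, 5 left
bin 9: place 7, 5 left
bin 10: place 7, 5 left
bin 11: place 7, 5 left
bin 12: place 7, 5 left
bin 13: place 7, 5 left
bin 14: place 7, 5 left
bin 15: place 7, 5 left
15 bins × 12 = 180; used 105; unused 75.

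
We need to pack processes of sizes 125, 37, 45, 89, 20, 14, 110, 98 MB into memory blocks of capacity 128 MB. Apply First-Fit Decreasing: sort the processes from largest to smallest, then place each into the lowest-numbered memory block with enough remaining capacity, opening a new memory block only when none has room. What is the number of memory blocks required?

5 memory blocks

Sorted descending: 125, 110, 98, 89, 45, 37, 20, 14.
125 MB → memory block 1 (remaining 3 MB)
110 MB → memory block 2 (remaining 18 MB)
98 MB → memory block 3 (remaining 30 MB)
89 MB → memory block 4 (remaining 39 MB)
45 MB → memory block 5 (remaining 83 MB)
37 MB → memory block 4 (remaining 2 MB)
20 MB → memory block 3 (remaining 10 MB)
14 MB → memory block 2 (remaining 4 MB)
Final memory blocks: [125] [110,14] [98,20] [89,37] [45].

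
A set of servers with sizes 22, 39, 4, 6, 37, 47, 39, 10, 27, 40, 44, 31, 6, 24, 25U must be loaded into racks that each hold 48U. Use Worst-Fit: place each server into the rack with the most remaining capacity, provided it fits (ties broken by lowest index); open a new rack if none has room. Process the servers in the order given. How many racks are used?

11

22U → rack 1 (remaining 26U)
39U → rack 2 (remaining 9U)
4U → rack 1 (remaining 22U)
6U → rack 1 (remaining 16U)
37U → rack 3 (remaining 11U)
47U → rack 4 (remaining 1U)
39U → rack 5 (remaining 9U)
10U → rack 1 (remaining 6U)
27U → rack 6 (remaining 21U)
40U → rack 7 (remaining 8U)
44U → rack 8 (remaining 4U)
31U → rack 9 (remaining 17U)
6U → rack 6 (remaining 15U)
24U → rack 10 (remaining 24U)
25U → rack 11 (remaining 23U)
Final racks: [22,4,6,10] [39] [37] [47] [39] [27,6] [40] [44] [31] [24] [25].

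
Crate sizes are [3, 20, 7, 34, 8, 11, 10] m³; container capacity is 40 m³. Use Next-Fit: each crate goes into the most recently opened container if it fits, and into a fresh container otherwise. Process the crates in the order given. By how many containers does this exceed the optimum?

Next-Fit: [3,20,7] [34] [8,11,10] → 3 containers.
Total size 93 m³; any packing needs at least ⌈93/40⌉ = 3 containers.
So 3 is already optimal.

0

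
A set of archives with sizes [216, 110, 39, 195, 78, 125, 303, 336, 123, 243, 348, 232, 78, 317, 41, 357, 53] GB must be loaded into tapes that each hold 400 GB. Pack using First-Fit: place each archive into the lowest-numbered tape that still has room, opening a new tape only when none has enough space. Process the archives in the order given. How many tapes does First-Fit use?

9

Put 216 GB in tape 1; 184 GB remain.
Put 110 GB in tape 1; 74 GB remain.
Put 39 GB in tape 1; 35 GB remain.
Put 195 GB in tape 2; 205 GB remain.
Put 78 GB in tape 2; 127 GB remain.
Put 125 GB in tape 2; 2 GB remain.
Put 303 GB in tape 3; 97 GB remain.
Put 336 GB in tape 4; 64 GB remain.
Put 123 GB in tape 5; 277 GB remain.
Put 243 GB in tape 5; 34 GB remain.
Put 348 GB in tape 6; 52 GB remain.
Put 232 GB in tape 7; 168 GB remain.
Put 78 GB in tape 3; 19 GB remain.
Put 317 GB in tape 8; 83 GB remain.
Put 41 GB in tape 4; 23 GB remain.
Put 357 GB in tape 9; 43 GB remain.
Put 53 GB in tape 7; 115 GB remain.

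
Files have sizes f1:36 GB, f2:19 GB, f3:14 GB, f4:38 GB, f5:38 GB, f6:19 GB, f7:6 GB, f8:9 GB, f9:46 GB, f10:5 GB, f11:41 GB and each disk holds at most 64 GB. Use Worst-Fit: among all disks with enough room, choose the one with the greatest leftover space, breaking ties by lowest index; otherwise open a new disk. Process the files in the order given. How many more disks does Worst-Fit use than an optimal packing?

0

Worst-Fit: [36,19,9] [14,38,6] [38,19] [46,5] [41] → 5 disks.
Total size 271 GB; any packing needs at least ⌈271/64⌉ = 5 disks.
So 5 is already optimal.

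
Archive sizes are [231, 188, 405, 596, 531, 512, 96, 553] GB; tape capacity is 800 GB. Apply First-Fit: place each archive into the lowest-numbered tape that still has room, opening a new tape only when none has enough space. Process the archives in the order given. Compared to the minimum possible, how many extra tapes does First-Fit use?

First-Fit: [231,188,96] [405] [596] [531] [512] [553] → 6 tapes.
5 archives exceed 400 GB (half the capacity), and no two of those can share a tape, so at least 5 tapes are needed.
An optimal packing achieves that bound: [596,188] [553,231] [531,96] [512] [405] → 5 tapes.
Excess: 6 − 5 = 1.

1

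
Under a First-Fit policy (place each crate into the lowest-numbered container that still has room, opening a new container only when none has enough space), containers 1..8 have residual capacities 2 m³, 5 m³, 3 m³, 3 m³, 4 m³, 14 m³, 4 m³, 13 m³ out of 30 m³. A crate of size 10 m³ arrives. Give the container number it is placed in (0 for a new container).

6

Containers with room: container 6 (14 m³), container 8 (13 m³).
The first with room is container 6.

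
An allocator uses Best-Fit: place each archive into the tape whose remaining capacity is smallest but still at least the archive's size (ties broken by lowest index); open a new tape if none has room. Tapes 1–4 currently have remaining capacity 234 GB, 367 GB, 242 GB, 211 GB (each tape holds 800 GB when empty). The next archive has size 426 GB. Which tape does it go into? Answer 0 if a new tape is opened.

0

No tape has ≥ 426 GB free, so a new tape is opened.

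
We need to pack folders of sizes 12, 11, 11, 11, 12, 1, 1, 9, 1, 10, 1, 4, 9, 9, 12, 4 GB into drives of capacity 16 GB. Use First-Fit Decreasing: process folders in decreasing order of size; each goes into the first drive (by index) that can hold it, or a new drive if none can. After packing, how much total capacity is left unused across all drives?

Sorted descending: 12, 12, 12, 11, 11, 11, 10, 9, 9, 9, 4, 4, 1, 1, 1, 1.
drive 1: place 12 GB, 4 GB left
drive 2: place 12 GB, 4 GB left
drive 3: place 12 GB, 4 GB left
drive 4: place 11 GB, 5 GB left
drive 5: place 11 GB, 5 GB left
drive 6: place 11 GB, 5 GB left
drive 7: place 10 GB, 6 GB left
drive 8: place 9 GB, 7 GB left
drive 9: place 9 GB, 7 GB left
drive 10: place 9 GB, 7 GB left
drive 1: place 4 GB, 0 GB left
drive 2: place 4 GB, 0 GB left
drive 3: place 1 GB, 3 GB left
drive 3: place 1 GB, 2 GB left
drive 3: place 1 GB, 1 GB left
drive 3: place 1 GB, 0 GB left
10 drives × 16 GB = 160 GB; used 118 GB; unused 42 GB.

42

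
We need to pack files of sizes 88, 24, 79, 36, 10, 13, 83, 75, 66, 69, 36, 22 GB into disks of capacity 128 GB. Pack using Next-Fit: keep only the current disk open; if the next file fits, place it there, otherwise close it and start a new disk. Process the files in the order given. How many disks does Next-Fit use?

Put 88 GB in disk 1; 40 GB remain.
Put 24 GB in disk 1; 16 GB remain.
Put 79 GB in disk 2; 49 GB remain.
Put 36 GB in disk 2; 13 GB remain.
Put 10 GB in disk 2; 3 GB remain.
Put 13 GB in disk 3; 115 GB remain.
Put 83 GB in disk 3; 32 GB remain.
Put 75 GB in disk 4; 53 GB remain.
Put 66 GB in disk 5; 62 GB remain.
Put 69 GB in disk 6; 59 GB remain.
Put 36 GB in disk 6; 23 GB remain.
Put 22 GB in disk 6; 1 GB remain.
Final disks: [88,24] [79,36,10] [13,83] [75] [66] [69,36,22].

6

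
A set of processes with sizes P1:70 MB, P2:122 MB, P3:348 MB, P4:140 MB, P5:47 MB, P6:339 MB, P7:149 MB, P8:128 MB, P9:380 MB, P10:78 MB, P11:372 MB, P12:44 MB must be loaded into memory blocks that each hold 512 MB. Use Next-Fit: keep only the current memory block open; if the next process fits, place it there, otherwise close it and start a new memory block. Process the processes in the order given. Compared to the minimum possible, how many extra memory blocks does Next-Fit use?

Next-Fit: [70,122] [348,140] [47,339] [149,128] [380,78] [372,44] → 6 memory blocks.
Total size 2217 MB; any packing needs at least ⌈2217/512⌉ = 5 memory blocks.
An optimal packing achieves that bound: [380,128] [372,140] [348,149] [339,122,47] [78,70,44] → 5 memory blocks.
Excess: 6 − 5 = 1.

1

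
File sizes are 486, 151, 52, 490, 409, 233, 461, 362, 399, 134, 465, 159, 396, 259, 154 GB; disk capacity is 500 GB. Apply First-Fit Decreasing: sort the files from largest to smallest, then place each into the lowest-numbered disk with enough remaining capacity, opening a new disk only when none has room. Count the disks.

10 disks

Sorted descending: 490, 486, 465, 461, 409, 399, 396, 362, 259, 233, 159, 154, 151, 134, 52.
disk 1: place 490 GB, 10 GB left
disk 2: place 486 GB, 14 GB left
disk 3: place 465 GB, 35 GB left
disk 4: place 461 GB, 39 GB left
disk 5: place 409 GB, 91 GB left
disk 6: place 399 GB, 101 GB left
disk 7: place 396 GB, 104 GB left
disk 8: place 362 GB, 138 GB left
disk 9: place 259 GB, 241 GB left
disk 9: place 233 GB, 8 GB left
disk 10: place 159 GB, 341 GB left
disk 10: place 154 GB, 187 GB left
disk 10: place 151 GB, 36 GB left
disk 8: place 134 GB, 4 GB left
disk 5: place 52 GB, 39 GB left
Final disks: [490] [486] [465] [461] [409,52] [399] [396] [362,134] [259,233] [159,154,151].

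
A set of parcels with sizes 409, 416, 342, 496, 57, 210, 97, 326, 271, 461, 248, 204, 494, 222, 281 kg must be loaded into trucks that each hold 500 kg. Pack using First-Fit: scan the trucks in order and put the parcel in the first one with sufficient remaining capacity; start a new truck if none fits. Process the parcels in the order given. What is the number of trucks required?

409 kg → truck 1 (remaining 91 kg)
416 kg → truck 2 (remaining 84 kg)
342 kg → truck 3 (remaining 158 kg)
496 kg → truck 4 (remaining 4 kg)
57 kg → truck 1 (remaining 34 kg)
210 kg → truck 5 (remaining 290 kg)
97 kg → truck 3 (remaining 61 kg)
326 kg → truck 6 (remaining 174 kg)
271 kg → truck 5 (remaining 19 kg)
461 kg → truck 7 (remaining 39 kg)
248 kg → truck 8 (remaining 252 kg)
204 kg → truck 8 (remaining 48 kg)
494 kg → truck 9 (remaining 6 kg)
222 kg → truck 10 (remaining 278 kg)
281 kg → truck 11 (remaining 219 kg)

11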